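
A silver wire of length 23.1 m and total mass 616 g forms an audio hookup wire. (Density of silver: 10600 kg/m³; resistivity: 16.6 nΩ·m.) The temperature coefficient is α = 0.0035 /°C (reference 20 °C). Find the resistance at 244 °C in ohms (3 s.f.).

ρ = 16.6 nΩ·m = 1.66×10^-8 Ω·m
A = m/(density·L) = 0.616/(10600×23.1) = 2.5157e-06 m²
R = ρL/A = (1.66×10^-8)(23.1)/(2.5157e-06) = 0.1524 Ω
R(244 °C) = 0.1524 × (1 + 0.0035×224) = 0.272 Ω

0.272 Ω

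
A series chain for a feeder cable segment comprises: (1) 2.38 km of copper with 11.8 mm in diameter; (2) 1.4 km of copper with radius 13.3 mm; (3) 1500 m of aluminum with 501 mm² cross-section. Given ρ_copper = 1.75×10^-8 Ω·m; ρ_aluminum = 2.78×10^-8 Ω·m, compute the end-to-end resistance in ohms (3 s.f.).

0.508 Ω

Seg 1: A = π(d/2)² = π(5.9000e-03 m)² = 1.094e-04 m²
R_1 = (1.75×10^-8)(2380)/(1.094e-04) = 0.3809 Ω
Seg 2: A = πr² = π(1.3300e-02 m)² = 5.557e-04 m²
R_2 = (1.75×10^-8)(1400)/(5.557e-04) = 0.04409 Ω
Seg 3: A = 501 mm² = 5.010e-04 m²
R_3 = (2.78×10^-8)(1500)/(5.010e-04) = 0.08323 Ω
R_total = R_1 + R_2 + R_3 = 0.508 Ω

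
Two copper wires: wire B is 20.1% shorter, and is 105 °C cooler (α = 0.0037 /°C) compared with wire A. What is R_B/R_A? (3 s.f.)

0.489

R ∝ ρL/d² with ρ ∝ (1+αΔT), so R_B/R_A = (1 − 20.1/100) × (1 − 0.0037×105)
= 0.799 × 0.6115 = 0.489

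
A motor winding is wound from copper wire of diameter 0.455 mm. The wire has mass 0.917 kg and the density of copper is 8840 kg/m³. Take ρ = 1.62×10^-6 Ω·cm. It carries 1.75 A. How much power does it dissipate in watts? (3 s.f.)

195 W

ρ = 1.62×10^-6 Ω·cm = 1.62×10^-8 Ω·m
A = π(d/2)² = π(2.2750e-04 m)² = 1.6260e-07 m²
L = m/(density·A) = 0.917/(8840×1.6260e-07) = 638 m
R = ρL/A = (1.62×10^-8)(638)/(1.6260e-07) = 63.56 Ω
P = I²R = (1.75)² × 63.56 = 195 W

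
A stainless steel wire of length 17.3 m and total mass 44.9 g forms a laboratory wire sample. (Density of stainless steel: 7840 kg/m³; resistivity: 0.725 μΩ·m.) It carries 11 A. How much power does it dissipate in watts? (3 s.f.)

ρ = 0.725 μΩ·m = 7.25×10^-7 Ω·m
A = m/(density·L) = 0.0449/(7840×17.3) = 3.3104e-07 m²
R = ρL/A = (7.25×10^-7)(17.3)/(3.3104e-07) = 37.89 Ω
P = I²R = (11)² × 37.89 = 4580 W

4580 W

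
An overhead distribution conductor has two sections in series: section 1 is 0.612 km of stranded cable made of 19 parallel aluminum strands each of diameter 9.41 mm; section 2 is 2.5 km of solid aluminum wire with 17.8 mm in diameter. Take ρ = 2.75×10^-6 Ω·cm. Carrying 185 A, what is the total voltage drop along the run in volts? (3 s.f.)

53.5 V

ρ = 2.75×10^-6 Ω·cm = 2.75×10^-8 Ω·m
Section 1: A_strand = π(4.7050e-03)² = 6.955e-05 m²; R₁ = ρL/(N·A_s) = (2.75×10^-8)(612)/(19×6.955e-05) = 0.01274 Ω
Section 2: A = π(d/2)² = π(8.9000e-03 m)² = 2.488e-04 m²
R₂ = (2.75×10^-8)(2500)/(2.488e-04) = 0.2763 Ω
R = R₁ + R₂ = 0.289 Ω
V = IR = 185 × 0.289 = 53.5 V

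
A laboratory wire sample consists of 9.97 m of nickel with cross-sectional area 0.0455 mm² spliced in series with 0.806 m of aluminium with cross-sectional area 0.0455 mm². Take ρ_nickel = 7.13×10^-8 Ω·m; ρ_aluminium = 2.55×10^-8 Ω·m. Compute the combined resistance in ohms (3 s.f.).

16.1 Ω

Segment 1: A = 0.0455 mm² = 4.550e-08 m²
R₁ = ρL/A = (7.13×10^-8)(9.97)/(4.550e-08) = 15.62 Ω
R₂ = (2.55×10^-8)(0.806)/(4.550e-08) = 0.4517 Ω
R = R₁ + R₂ = 16.1 Ω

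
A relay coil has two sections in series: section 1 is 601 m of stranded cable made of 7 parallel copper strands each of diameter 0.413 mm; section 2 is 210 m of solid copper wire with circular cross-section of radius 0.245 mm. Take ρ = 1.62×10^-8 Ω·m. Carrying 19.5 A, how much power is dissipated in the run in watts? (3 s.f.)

10800 W

Section 1: A_strand = π(2.0650e-04)² = 1.340e-07 m²; R₁ = ρL/(N·A_s) = (1.62×10^-8)(601)/(7×1.340e-07) = 10.38 Ω
Section 2: A = πr² = π(2.4500e-04 m)² = 1.886e-07 m²
R₂ = (1.62×10^-8)(210)/(1.886e-07) = 18.04 Ω
R = R₁ + R₂ = 28.42 Ω
P = I²R = (19.5)² × 28.42 = 10800 W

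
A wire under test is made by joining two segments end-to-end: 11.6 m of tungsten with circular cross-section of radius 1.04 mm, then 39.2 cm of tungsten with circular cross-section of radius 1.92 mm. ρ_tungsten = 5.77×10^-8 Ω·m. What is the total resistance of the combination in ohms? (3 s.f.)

Segment 1: A = πr² = π(1.0400e-03 m)² = 3.398e-06 m²
R₁ = ρL/A = (5.77×10^-8)(11.6)/(3.398e-06) = 0.197 Ω
Segment 2: A = πr² = π(1.9200e-03 m)² = 1.158e-05 m²
R₂ = (5.77×10^-8)(0.392)/(1.158e-05) = 0.001953 Ω
R = R₁ + R₂ = 0.199 Ω

0.199 Ω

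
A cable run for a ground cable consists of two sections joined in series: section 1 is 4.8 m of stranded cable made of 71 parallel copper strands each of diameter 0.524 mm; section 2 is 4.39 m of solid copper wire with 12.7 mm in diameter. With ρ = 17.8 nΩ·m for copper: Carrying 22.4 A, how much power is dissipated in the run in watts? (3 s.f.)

ρ = 17.8 nΩ·m = 1.78×10^-8 Ω·m
Section 1: A_strand = π(2.6200e-04)² = 2.157e-07 m²; R₁ = ρL/(N·A_s) = (1.78×10^-8)(4.8)/(71×2.157e-07) = 0.00558 Ω
Section 2: A = π(d/2)² = π(6.3500e-03 m)² = 1.267e-04 m²
R₂ = (1.78×10^-8)(4.39)/(1.267e-04) = 6.169×10^-4 Ω
R = R₁ + R₂ = 0.006197 Ω
P = I²R = (22.4)² × 0.006197 = 3.11 W

3.11 W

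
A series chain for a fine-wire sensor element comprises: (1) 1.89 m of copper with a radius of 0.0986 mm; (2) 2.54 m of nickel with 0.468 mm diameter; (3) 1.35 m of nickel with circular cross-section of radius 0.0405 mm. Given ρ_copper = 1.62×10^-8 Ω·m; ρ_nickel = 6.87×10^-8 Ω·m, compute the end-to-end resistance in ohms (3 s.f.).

20.0 Ω

Seg 1: A = πr² = π(9.8600e-05 m)² = 3.054e-08 m²
R_1 = (1.62×10^-8)(1.89)/(3.054e-08) = 1.002 Ω
Seg 2: A = π(d/2)² = π(2.3400e-04 m)² = 1.720e-07 m²
R_2 = (6.87×10^-8)(2.54)/(1.720e-07) = 1.014 Ω
Seg 3: A = πr² = π(4.0500e-05 m)² = 5.153e-09 m²
R_3 = (6.87×10^-8)(1.35)/(5.153e-09) = 18 Ω
R_total = R_1 + R_2 + R_3 = 20.0 Ω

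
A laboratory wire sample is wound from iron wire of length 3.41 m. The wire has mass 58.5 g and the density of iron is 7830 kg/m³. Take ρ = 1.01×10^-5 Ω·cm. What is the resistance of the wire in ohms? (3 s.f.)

0.157 Ω

ρ = 1.01×10^-5 Ω·cm = 1.01×10^-7 Ω·m
A = m/(density·L) = 0.0585/(7830×3.41) = 2.1910e-06 m²
R = ρL/A = (1.01×10^-7)(3.41)/(2.1910e-06) = 0.157 Ω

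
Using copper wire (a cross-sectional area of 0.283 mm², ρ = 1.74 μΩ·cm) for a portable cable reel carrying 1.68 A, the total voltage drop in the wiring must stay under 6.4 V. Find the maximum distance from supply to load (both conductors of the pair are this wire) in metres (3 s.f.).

31.0 m

ρ = 1.74 μΩ·cm = 1.74×10^-8 Ω·m
A = 0.283 mm² = 2.830e-07 m²
L_max = V_max·A/(2·ρI) = (6.4)(2.830e-07)/(2×1.74×10^-8×1.68) = 31.0 m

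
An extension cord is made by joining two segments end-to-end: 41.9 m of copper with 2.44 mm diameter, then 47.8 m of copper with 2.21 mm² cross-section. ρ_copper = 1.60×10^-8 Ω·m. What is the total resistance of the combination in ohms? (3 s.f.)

Segment 1: A = π(d/2)² = π(1.2200e-03 m)² = 4.676e-06 m²
R₁ = ρL/A = (1.60×10^-8)(41.9)/(4.676e-06) = 0.1434 Ω
Segment 2: A = 2.21 mm² = 2.210e-06 m²
R₂ = (1.60×10^-8)(47.8)/(2.210e-06) = 0.3461 Ω
R = R₁ + R₂ = 0.489 Ω

0.489 Ω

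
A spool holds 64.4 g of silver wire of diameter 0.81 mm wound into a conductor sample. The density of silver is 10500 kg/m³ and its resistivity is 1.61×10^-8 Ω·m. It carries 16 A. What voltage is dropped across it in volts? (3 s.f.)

A = π(d/2)² = π(4.0500e-04 m)² = 5.1530e-07 m²
L = m/(density·A) = 0.0644/(10500×5.1530e-07) = 11.9 m
R = ρL/A = (1.61×10^-8)(11.9)/(5.1530e-07) = 0.3719 Ω
V = IR = 16 × 0.3719 = 5.95 V

5.95 V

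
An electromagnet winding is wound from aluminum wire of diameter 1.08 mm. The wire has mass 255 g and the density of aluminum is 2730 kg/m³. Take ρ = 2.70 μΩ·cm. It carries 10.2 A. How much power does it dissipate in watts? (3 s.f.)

313 W

ρ = 2.70 μΩ·cm = 2.70×10^-8 Ω·m
A = π(d/2)² = π(5.4000e-04 m)² = 9.1609e-07 m²
L = m/(density·A) = 0.255/(2730×9.1609e-07) = 102 m
R = ρL/A = (2.70×10^-8)(102)/(9.1609e-07) = 3.005 Ω
P = I²R = (10.2)² × 3.005 = 313 W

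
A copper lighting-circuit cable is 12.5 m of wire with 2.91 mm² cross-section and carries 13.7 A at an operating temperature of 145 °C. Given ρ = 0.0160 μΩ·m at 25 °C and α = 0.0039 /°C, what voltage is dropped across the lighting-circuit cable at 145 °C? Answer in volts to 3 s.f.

ρ = 0.0160 μΩ·m = 1.60×10^-8 Ω·m
A = 2.91 mm² = 2.910e-06 m²
R₍25₎ = ρL/A = (1.60×10^-8)(12.5)/(2.910e-06) = 0.06873 Ω
R₍145₎ = R₍25₎(1 + αΔT) = 0.06873 × (1 + 0.0039×120) = 0.1009 Ω
V = IR = 13.7 × 0.1009 = 1.38 V

1.38 V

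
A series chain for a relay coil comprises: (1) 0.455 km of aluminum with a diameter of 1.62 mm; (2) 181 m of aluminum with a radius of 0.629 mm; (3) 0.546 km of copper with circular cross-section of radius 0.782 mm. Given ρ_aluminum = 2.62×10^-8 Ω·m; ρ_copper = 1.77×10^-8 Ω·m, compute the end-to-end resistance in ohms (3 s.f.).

Seg 1: A = π(d/2)² = π(8.1000e-04 m)² = 2.061e-06 m²
R_1 = (2.62×10^-8)(455)/(2.061e-06) = 5.784 Ω
Seg 2: A = πr² = π(6.2900e-04 m)² = 1.243e-06 m²
R_2 = (2.62×10^-8)(181)/(1.243e-06) = 3.815 Ω
Seg 3: A = πr² = π(7.8200e-04 m)² = 1.921e-06 m²
R_3 = (1.77×10^-8)(546)/(1.921e-06) = 5.03 Ω
R_total = R_1 + R_2 + R_3 = 14.6 Ω

14.6 Ω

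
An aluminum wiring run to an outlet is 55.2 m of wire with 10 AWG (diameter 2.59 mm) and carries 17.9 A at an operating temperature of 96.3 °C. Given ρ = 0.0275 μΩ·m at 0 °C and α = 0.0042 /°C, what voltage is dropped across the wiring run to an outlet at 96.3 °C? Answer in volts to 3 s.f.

ρ = 0.0275 μΩ·m = 2.75×10^-8 Ω·m
A = π(2.59/2 mm)² = π(1.2950e-03 m)² = 5.269e-06 m²
R₍0₎ = ρL/A = (2.75×10^-8)(55.2)/(5.269e-06) = 0.2881 Ω
R₍96.3₎ = R₍0₎(1 + αΔT) = 0.2881 × (1 + 0.0042×96.3) = 0.4047 Ω
V = IR = 17.9 × 0.4047 = 7.24 V

7.24 V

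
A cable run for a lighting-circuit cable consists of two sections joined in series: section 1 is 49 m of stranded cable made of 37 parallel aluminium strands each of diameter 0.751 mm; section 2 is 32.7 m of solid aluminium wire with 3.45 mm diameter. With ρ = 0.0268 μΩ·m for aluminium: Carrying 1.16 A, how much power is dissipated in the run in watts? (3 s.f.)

0.234 W

ρ = 0.0268 μΩ·m = 2.68×10^-8 Ω·m
Section 1: A_strand = π(3.7550e-04)² = 4.430e-07 m²; R₁ = ρL/(N·A_s) = (2.68×10^-8)(49)/(37×4.430e-07) = 0.08012 Ω
Section 2: A = π(d/2)² = π(1.7250e-03 m)² = 9.348e-06 m²
R₂ = (2.68×10^-8)(32.7)/(9.348e-06) = 0.09375 Ω
R = R₁ + R₂ = 0.1739 Ω
P = I²R = (1.16)² × 0.1739 = 0.234 W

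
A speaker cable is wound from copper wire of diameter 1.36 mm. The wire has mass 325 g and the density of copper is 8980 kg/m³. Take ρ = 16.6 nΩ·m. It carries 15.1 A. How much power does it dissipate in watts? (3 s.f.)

64.9 W

ρ = 16.6 nΩ·m = 1.66×10^-8 Ω·m
A = π(d/2)² = π(6.8000e-04 m)² = 1.4527e-06 m²
L = m/(density·A) = 0.325/(8980×1.4527e-06) = 24.91 m
R = ρL/A = (1.66×10^-8)(24.91)/(1.4527e-06) = 0.2847 Ω
P = I²R = (15.1)² × 0.2847 = 64.9 W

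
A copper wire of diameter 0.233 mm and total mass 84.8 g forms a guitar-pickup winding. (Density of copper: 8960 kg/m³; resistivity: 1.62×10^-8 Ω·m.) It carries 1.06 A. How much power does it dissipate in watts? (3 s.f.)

A = π(d/2)² = π(1.1650e-04 m)² = 4.2638e-08 m²
L = m/(density·A) = 0.0848/(8960×4.2638e-08) = 222 m
R = ρL/A = (1.62×10^-8)(222)/(4.2638e-08) = 84.33 Ω
P = I²R = (1.06)² × 84.33 = 94.8 W

94.8 W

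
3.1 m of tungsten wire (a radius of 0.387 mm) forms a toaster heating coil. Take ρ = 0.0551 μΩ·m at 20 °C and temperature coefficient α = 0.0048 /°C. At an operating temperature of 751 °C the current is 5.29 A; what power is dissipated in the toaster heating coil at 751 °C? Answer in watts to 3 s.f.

ρ = 0.0551 μΩ·m = 5.51×10^-8 Ω·m
A = πr² = π(3.8700e-04 m)² = 4.705e-07 m²
R₍20₎ = ρL/A = (5.51×10^-8)(3.1)/(4.705e-07) = 0.363 Ω
R₍751₎ = R₍20₎(1 + αΔT) = 0.363 × (1 + 0.0048×731) = 1.637 Ω
P = I²R = (5.29)² × 1.637 = 45.8 W

45.8 W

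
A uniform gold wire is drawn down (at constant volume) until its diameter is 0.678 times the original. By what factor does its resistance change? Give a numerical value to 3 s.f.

Volume constant ⇒ L' = L/r² with r = 0.678. R' = ρL'/A' = ρ(L/r²)/(πr²d₀²/4) = R/r⁴.
Factor = 4.73

4.73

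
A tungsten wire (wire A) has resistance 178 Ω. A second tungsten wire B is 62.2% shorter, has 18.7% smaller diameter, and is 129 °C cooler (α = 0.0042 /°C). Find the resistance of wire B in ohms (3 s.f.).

R ∝ ρL/d² with ρ ∝ (1+αΔT), so R_B/R_A = (1 − 62.2/100) × (1 − 18.7/100)⁻² × (1 − 0.0042×129)
= 0.378 × 1.513 × 0.4582 = 0.262
R_B = 0.262 × 178 = 46.6 Ω

46.6 Ω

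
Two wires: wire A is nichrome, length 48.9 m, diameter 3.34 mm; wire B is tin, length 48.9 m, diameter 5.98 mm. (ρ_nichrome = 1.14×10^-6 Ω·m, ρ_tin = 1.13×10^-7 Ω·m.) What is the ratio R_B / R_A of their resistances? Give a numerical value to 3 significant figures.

0.0309

R ∝ ρL/d², so R_B/R_A = (ρ_B/ρ_A) × (d_A/d_B)²
= (1.13×10^-7/1.14×10^-6) × (3.34/5.98)² = 0.0309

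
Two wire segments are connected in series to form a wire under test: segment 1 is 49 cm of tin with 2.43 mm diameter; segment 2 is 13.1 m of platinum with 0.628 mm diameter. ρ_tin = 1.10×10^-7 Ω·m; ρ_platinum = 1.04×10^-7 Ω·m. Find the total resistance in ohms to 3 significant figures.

Segment 1: A = π(d/2)² = π(1.2150e-03 m)² = 4.638e-06 m²
R₁ = ρL/A = (1.10×10^-7)(0.49)/(4.638e-06) = 0.01162 Ω
Segment 2: A = π(d/2)² = π(3.1400e-04 m)² = 3.097e-07 m²
R₂ = (1.04×10^-7)(13.1)/(3.097e-07) = 4.398 Ω
R = R₁ + R₂ = 4.41 Ω

4.41 Ω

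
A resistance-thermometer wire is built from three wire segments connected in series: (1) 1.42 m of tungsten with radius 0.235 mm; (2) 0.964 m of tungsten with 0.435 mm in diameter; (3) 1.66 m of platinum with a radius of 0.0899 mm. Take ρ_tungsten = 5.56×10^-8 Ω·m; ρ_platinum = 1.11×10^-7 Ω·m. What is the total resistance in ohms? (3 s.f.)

Seg 1: A = πr² = π(2.3500e-04 m)² = 1.735e-07 m²
R_1 = (5.56×10^-8)(1.42)/(1.735e-07) = 0.4551 Ω
Seg 2: A = π(d/2)² = π(2.1750e-04 m)² = 1.486e-07 m²
R_2 = (5.56×10^-8)(0.964)/(1.486e-07) = 0.3606 Ω
Seg 3: A = πr² = π(8.9900e-05 m)² = 2.539e-08 m²
R_3 = (1.11×10^-7)(1.66)/(2.539e-08) = 7.257 Ω
R_total = R_1 + R_2 + R_3 = 8.07 Ω

8.07 Ω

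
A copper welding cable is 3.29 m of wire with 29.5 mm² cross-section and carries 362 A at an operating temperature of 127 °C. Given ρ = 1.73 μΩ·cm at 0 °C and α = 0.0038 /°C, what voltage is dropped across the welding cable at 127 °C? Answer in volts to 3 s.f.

ρ = 1.73 μΩ·cm = 1.73×10^-8 Ω·m
A = 29.5 mm² = 2.950e-05 m²
R₍0₎ = ρL/A = (1.73×10^-8)(3.29)/(2.950e-05) = 0.001929 Ω
R₍127₎ = R₍0₎(1 + αΔT) = 0.001929 × (1 + 0.0038×127) = 0.002861 Ω
V = IR = 362 × 0.002861 = 1.04 V

1.04 V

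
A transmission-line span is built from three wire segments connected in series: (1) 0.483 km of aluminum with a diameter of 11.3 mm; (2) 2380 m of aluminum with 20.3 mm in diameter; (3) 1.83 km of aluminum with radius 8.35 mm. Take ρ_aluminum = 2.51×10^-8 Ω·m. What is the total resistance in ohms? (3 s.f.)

Seg 1: A = π(d/2)² = π(5.6500e-03 m)² = 1.003e-04 m²
R_1 = (2.51×10^-8)(483)/(1.003e-04) = 0.1209 Ω
Seg 2: A = π(d/2)² = π(1.0150e-02 m)² = 3.237e-04 m²
R_2 = (2.51×10^-8)(2380)/(3.237e-04) = 0.1846 Ω
Seg 3: A = πr² = π(8.3500e-03 m)² = 2.190e-04 m²
R_3 = (2.51×10^-8)(1830)/(2.190e-04) = 0.2097 Ω
R_total = R_1 + R_2 + R_3 = 0.515 Ω

0.515 Ω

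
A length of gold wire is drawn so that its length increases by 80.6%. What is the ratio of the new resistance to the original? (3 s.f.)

k = 1 + 80.6/100 = 1.806; volume constant ⇒ A' = A/k, so R' = k²R.
Factor = 3.26

3.26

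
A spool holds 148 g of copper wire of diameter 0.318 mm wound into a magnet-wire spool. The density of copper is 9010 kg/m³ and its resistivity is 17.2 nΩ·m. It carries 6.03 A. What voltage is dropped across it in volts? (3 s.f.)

270 V

ρ = 17.2 nΩ·m = 1.72×10^-8 Ω·m
A = π(d/2)² = π(1.5900e-04 m)² = 7.9423e-08 m²
L = m/(density·A) = 0.148/(9010×7.9423e-08) = 206.8 m
R = ρL/A = (1.72×10^-8)(206.8)/(7.9423e-08) = 44.79 Ω
V = IR = 6.03 × 44.79 = 270 V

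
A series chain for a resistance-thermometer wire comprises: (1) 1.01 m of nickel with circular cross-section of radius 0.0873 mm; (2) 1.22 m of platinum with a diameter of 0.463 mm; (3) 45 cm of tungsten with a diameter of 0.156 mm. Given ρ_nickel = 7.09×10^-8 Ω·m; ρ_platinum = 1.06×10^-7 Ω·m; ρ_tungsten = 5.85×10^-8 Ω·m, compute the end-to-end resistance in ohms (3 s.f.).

Seg 1: A = πr² = π(8.7300e-05 m)² = 2.394e-08 m²
R_1 = (7.09×10^-8)(1.01)/(2.394e-08) = 2.991 Ω
Seg 2: A = π(d/2)² = π(2.3150e-04 m)² = 1.684e-07 m²
R_2 = (1.06×10^-7)(1.22)/(1.684e-07) = 0.7681 Ω
Seg 3: A = π(d/2)² = π(7.8000e-05 m)² = 1.911e-08 m²
R_3 = (5.85×10^-8)(0.45)/(1.911e-08) = 1.377 Ω
R_total = R_1 + R_2 + R_3 = 5.14 Ω

5.14 Ω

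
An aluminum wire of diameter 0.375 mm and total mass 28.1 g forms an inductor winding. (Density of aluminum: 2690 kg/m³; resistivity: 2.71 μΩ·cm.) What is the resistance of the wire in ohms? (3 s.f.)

ρ = 2.71 μΩ·cm = 2.71×10^-8 Ω·m
A = π(d/2)² = π(1.8750e-04 m)² = 1.1045e-07 m²
L = m/(density·A) = 0.0281/(2690×1.1045e-07) = 94.58 m
R = ρL/A = (2.71×10^-8)(94.58)/(1.1045e-07) = 23.2 Ω

23.2 Ω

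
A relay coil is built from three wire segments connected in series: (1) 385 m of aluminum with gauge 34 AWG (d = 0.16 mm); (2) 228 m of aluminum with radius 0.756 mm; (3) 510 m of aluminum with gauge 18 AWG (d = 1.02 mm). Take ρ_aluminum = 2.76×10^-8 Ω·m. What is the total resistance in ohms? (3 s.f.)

Seg 1: A = π(0.16/2 mm)² = π(8.0000e-05 m)² = 2.011e-08 m²
R_1 = (2.76×10^-8)(385)/(2.011e-08) = 528.5 Ω
Seg 2: A = πr² = π(7.5600e-04 m)² = 1.796e-06 m²
R_2 = (2.76×10^-8)(228)/(1.796e-06) = 3.505 Ω
Seg 3: A = π(1.02/2 mm)² = π(5.1000e-04 m)² = 8.171e-07 m²
R_3 = (2.76×10^-8)(510)/(8.171e-07) = 17.23 Ω
R_total = R_1 + R_2 + R_3 = 549 Ω

549 Ω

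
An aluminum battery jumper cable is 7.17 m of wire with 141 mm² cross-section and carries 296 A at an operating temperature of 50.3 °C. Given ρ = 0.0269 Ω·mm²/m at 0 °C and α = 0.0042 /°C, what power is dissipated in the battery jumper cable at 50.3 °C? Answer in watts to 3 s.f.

145 W

ρ = 0.0269 Ω·mm²/m = 2.69×10^-8 Ω·m
A = 141 mm² = 1.410e-04 m²
R₍0₎ = ρL/A = (2.69×10^-8)(7.17)/(1.410e-04) = 0.001368 Ω
R₍50.3₎ = R₍0₎(1 + αΔT) = 0.001368 × (1 + 0.0042×50.3) = 0.001657 Ω
P = I²R = (296)² × 0.001657 = 145 W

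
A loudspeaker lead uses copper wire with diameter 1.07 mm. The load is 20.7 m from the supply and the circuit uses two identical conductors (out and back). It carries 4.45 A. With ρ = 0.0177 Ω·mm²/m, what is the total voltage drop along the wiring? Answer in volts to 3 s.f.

3.63 V

ρ = 0.0177 Ω·mm²/m = 1.77×10^-8 Ω·m
A = π(d/2)² = π(5.3500e-04 m)² = 8.992e-07 m²
Total conductor length (both ways) L = 2 × 20.7 = 41.4 m
R = ρL/A = (1.77×10^-8)(41.4)/(8.992e-07) = 0.8149 Ω
V = IR = 4.45 × 0.8149 = 3.63 V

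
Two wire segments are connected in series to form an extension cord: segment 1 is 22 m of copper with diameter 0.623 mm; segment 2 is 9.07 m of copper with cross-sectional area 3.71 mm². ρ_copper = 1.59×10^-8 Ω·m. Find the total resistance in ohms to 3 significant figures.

1.19 Ω

Segment 1: A = π(d/2)² = π(3.1150e-04 m)² = 3.048e-07 m²
R₁ = ρL/A = (1.59×10^-8)(22)/(3.048e-07) = 1.148 Ω
Segment 2: A = 3.71 mm² = 3.710e-06 m²
R₂ = (1.59×10^-8)(9.07)/(3.710e-06) = 0.03887 Ω
R = R₁ + R₂ = 1.19 Ω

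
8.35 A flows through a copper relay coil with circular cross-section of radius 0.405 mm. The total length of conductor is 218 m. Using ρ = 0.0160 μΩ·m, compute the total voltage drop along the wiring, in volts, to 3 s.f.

ρ = 0.0160 μΩ·m = 1.60×10^-8 Ω·m
A = πr² = π(4.0500e-04 m)² = 5.153e-07 m²
R = ρL/A = (1.60×10^-8)(218)/(5.153e-07) = 6.769 Ω
V = IR = 8.35 × 6.769 = 56.5 V

56.5 V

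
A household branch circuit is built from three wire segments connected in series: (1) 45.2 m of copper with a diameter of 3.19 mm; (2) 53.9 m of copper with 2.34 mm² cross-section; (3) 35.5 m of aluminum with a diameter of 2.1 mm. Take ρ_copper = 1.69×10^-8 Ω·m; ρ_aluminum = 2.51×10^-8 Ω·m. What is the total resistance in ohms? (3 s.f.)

0.742 Ω

Seg 1: A = π(d/2)² = π(1.5950e-03 m)² = 7.992e-06 m²
R_1 = (1.69×10^-8)(45.2)/(7.992e-06) = 0.09558 Ω
Seg 2: A = 2.34 mm² = 2.340e-06 m²
R_2 = (1.69×10^-8)(53.9)/(2.340e-06) = 0.3893 Ω
Seg 3: A = π(d/2)² = π(1.0500e-03 m)² = 3.464e-06 m²
R_3 = (2.51×10^-8)(35.5)/(3.464e-06) = 0.2573 Ω
R_total = R_1 + R_2 + R_3 = 0.742 Ω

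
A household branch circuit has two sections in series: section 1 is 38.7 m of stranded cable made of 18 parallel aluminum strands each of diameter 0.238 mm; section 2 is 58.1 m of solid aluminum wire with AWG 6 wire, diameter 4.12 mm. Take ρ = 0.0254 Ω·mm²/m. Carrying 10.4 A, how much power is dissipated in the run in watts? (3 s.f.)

ρ = 0.0254 Ω·mm²/m = 2.54×10^-8 Ω·m
Section 1: A_strand = π(1.1900e-04)² = 4.449e-08 m²; R₁ = ρL/(N·A_s) = (2.54×10^-8)(38.7)/(18×4.449e-08) = 1.228 Ω
Section 2: A = π(4.12/2 mm)² = π(2.0600e-03 m)² = 1.333e-05 m²
R₂ = (2.54×10^-8)(58.1)/(1.333e-05) = 0.1107 Ω
R = R₁ + R₂ = 1.338 Ω
P = I²R = (10.4)² × 1.338 = 145 W

145 W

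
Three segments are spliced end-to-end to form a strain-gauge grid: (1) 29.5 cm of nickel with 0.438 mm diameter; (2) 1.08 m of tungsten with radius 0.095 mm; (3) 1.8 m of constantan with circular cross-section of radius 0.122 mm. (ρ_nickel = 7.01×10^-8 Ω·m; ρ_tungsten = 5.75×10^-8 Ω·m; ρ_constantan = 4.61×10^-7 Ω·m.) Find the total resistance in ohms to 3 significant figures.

Seg 1: A = π(d/2)² = π(2.1900e-04 m)² = 1.507e-07 m²
R_1 = (7.01×10^-8)(0.295)/(1.507e-07) = 0.1372 Ω
Seg 2: A = πr² = π(9.5000e-05 m)² = 2.835e-08 m²
R_2 = (5.75×10^-8)(1.08)/(2.835e-08) = 2.19 Ω
Seg 3: A = πr² = π(1.2200e-04 m)² = 4.676e-08 m²
R_3 = (4.61×10^-7)(1.8)/(4.676e-08) = 17.75 Ω
R_total = R_1 + R_2 + R_3 = 20.1 Ω

20.1 Ω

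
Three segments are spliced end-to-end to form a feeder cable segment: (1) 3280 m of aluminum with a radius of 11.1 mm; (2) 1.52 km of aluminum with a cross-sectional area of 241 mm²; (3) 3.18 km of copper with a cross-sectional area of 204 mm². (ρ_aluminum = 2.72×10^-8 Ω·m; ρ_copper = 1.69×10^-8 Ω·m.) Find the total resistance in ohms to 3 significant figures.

Seg 1: A = πr² = π(1.1100e-02 m)² = 3.871e-04 m²
R_1 = (2.72×10^-8)(3280)/(3.871e-04) = 0.2305 Ω
Seg 2: A = 241 mm² = 2.410e-04 m²
R_2 = (2.72×10^-8)(1520)/(2.410e-04) = 0.1716 Ω
Seg 3: A = 204 mm² = 2.040e-04 m²
R_3 = (1.69×10^-8)(3180)/(2.040e-04) = 0.2634 Ω
R_total = R_1 + R_2 + R_3 = 0.665 Ω

0.665 Ω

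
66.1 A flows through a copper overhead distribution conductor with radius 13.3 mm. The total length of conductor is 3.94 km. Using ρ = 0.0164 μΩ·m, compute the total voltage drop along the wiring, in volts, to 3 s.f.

ρ = 0.0164 μΩ·m = 1.64×10^-8 Ω·m
A = πr² = π(1.3300e-02 m)² = 5.557e-04 m²
R = ρL/A = (1.64×10^-8)(3940)/(5.557e-04) = 0.1163 Ω
V = IR = 66.1 × 0.1163 = 7.69 V

7.69 V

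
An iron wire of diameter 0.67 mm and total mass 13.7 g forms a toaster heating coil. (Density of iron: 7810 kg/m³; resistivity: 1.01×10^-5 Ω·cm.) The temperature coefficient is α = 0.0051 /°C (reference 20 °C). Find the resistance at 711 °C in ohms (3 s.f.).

6.45 Ω

ρ = 1.01×10^-5 Ω·cm = 1.01×10^-7 Ω·m
A = π(d/2)² = π(3.3500e-04 m)² = 3.5257e-07 m²
L = m/(density·A) = 0.0137/(7810×3.5257e-07) = 4.975 m
R = ρL/A = (1.01×10^-7)(4.975)/(3.5257e-07) = 1.425 Ω
R(711 °C) = 1.425 × (1 + 0.0051×691) = 6.45 Ω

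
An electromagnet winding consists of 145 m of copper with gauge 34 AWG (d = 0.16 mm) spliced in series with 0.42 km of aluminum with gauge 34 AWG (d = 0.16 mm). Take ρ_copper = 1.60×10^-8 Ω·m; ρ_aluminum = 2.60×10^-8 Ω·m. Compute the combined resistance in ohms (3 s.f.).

659 Ω

Segment 1: A = π(0.16/2 mm)² = π(8.0000e-05 m)² = 2.011e-08 m²
R₁ = ρL/A = (1.60×10^-8)(145)/(2.011e-08) = 115.4 Ω
R₂ = (2.60×10^-8)(420)/(2.011e-08) = 543.1 Ω
R = R₁ + R₂ = 659 Ω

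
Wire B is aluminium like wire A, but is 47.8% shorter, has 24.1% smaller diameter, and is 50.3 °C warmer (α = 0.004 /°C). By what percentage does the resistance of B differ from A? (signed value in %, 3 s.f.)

8.84%

R ∝ ρL/d² with ρ ∝ (1+αΔT), so R_B/R_A = (1 − 47.8/100) × (1 − 24.1/100)⁻² × (1 + 0.004×50.3)
= 0.522 × 1.736 × 1.201 = 1.088
(R_B − R_A)/R_A = 1.088 − 1 = 8.84%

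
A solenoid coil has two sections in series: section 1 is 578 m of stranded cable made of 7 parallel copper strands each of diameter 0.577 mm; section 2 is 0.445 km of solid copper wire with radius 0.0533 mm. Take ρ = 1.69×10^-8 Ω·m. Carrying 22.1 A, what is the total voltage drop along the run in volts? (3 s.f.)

18700 V

Section 1: A_strand = π(2.8850e-04)² = 2.615e-07 m²; R₁ = ρL/(N·A_s) = (1.69×10^-8)(578)/(7×2.615e-07) = 5.337 Ω
Section 2: A = πr² = π(5.3300e-05 m)² = 8.925e-09 m²
R₂ = (1.69×10^-8)(445)/(8.925e-09) = 842.6 Ω
R = R₁ + R₂ = 848 Ω
V = IR = 22.1 × 848 = 18700 V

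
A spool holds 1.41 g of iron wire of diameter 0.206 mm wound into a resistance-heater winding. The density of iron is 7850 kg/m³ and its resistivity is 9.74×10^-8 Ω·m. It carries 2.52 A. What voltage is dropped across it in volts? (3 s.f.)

39.7 V

A = π(d/2)² = π(1.0300e-04 m)² = 3.3329e-08 m²
L = m/(density·A) = 0.00141/(7850×3.3329e-08) = 5.389 m
R = ρL/A = (9.74×10^-8)(5.389)/(3.3329e-08) = 15.75 Ω
V = IR = 2.52 × 15.75 = 39.7 V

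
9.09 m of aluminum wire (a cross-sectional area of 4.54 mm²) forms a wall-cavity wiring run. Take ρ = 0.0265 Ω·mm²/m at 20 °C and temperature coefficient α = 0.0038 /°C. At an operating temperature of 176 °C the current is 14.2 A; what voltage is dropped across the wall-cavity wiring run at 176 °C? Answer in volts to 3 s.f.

ρ = 0.0265 Ω·mm²/m = 2.65×10^-8 Ω·m
A = 4.54 mm² = 4.540e-06 m²
R₍20₎ = ρL/A = (2.65×10^-8)(9.09)/(4.540e-06) = 0.05306 Ω
R₍176₎ = R₍20₎(1 + αΔT) = 0.05306 × (1 + 0.0038×156) = 0.08451 Ω
V = IR = 14.2 × 0.08451 = 1.20 V

1.20 V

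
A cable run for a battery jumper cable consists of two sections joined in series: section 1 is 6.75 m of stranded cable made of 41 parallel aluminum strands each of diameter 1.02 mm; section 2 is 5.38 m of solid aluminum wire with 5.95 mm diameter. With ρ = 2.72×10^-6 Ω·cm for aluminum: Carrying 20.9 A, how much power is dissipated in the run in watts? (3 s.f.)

4.69 W

ρ = 2.72×10^-6 Ω·cm = 2.72×10^-8 Ω·m
Section 1: A_strand = π(5.1000e-04)² = 8.171e-07 m²; R₁ = ρL/(N·A_s) = (2.72×10^-8)(6.75)/(41×8.171e-07) = 0.00548 Ω
Section 2: A = π(d/2)² = π(2.9750e-03 m)² = 2.781e-05 m²
R₂ = (2.72×10^-8)(5.38)/(2.781e-05) = 0.005263 Ω
R = R₁ + R₂ = 0.01074 Ω
P = I²R = (20.9)² × 0.01074 = 4.69 W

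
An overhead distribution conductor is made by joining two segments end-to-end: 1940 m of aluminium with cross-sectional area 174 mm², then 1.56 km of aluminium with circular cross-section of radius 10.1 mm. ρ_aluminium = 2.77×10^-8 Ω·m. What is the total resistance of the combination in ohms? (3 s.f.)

0.444 Ω

Segment 1: A = 174 mm² = 1.740e-04 m²
R₁ = ρL/A = (2.77×10^-8)(1940)/(1.740e-04) = 0.3088 Ω
Segment 2: A = πr² = π(1.0100e-02 m)² = 3.205e-04 m²
R₂ = (2.77×10^-8)(1560)/(3.205e-04) = 0.1348 Ω
R = R₁ + R₂ = 0.444 Ω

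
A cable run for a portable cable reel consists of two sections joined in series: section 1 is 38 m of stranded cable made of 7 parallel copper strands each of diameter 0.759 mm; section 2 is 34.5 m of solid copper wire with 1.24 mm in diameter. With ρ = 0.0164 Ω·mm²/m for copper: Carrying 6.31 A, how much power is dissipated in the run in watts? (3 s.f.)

ρ = 0.0164 Ω·mm²/m = 1.64×10^-8 Ω·m
Section 1: A_strand = π(3.7950e-04)² = 4.525e-07 m²; R₁ = ρL/(N·A_s) = (1.64×10^-8)(38)/(7×4.525e-07) = 0.1968 Ω
Section 2: A = π(d/2)² = π(6.2000e-04 m)² = 1.208e-06 m²
R₂ = (1.64×10^-8)(34.5)/(1.208e-06) = 0.4685 Ω
R = R₁ + R₂ = 0.6653 Ω
P = I²R = (6.31)² × 0.6653 = 26.5 W

26.5 W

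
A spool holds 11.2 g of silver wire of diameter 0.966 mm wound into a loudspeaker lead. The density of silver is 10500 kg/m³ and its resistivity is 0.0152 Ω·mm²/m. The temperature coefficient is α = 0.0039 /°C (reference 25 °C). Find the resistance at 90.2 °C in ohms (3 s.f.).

ρ = 0.0152 Ω·mm²/m = 1.52×10^-8 Ω·m
A = π(d/2)² = π(4.8300e-04 m)² = 7.3290e-07 m²
L = m/(density·A) = 0.0112/(10500×7.3290e-07) = 1.455 m
R = ρL/A = (1.52×10^-8)(1.455)/(7.3290e-07) = 0.03018 Ω
R(90.2 °C) = 0.03018 × (1 + 0.0039×65.2) = 0.0379 Ω

0.0379 Ω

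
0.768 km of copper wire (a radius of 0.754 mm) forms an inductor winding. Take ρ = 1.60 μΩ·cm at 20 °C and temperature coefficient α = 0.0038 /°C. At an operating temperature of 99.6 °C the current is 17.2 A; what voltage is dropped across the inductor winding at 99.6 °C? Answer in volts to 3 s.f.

ρ = 1.60 μΩ·cm = 1.60×10^-8 Ω·m
A = πr² = π(7.5400e-04 m)² = 1.786e-06 m²
R₍20₎ = ρL/A = (1.60×10^-8)(768)/(1.786e-06) = 6.88 Ω
R₍99.6₎ = R₍20₎(1 + αΔT) = 6.88 × (1 + 0.0038×79.6) = 8.961 Ω
V = IR = 17.2 × 8.961 = 154 V

154 V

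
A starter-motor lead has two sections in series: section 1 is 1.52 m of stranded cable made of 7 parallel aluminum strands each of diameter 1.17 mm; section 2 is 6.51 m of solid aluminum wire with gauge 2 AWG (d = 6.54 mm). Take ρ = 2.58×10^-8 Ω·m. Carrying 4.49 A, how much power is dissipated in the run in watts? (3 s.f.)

Section 1: A_strand = π(5.8500e-04)² = 1.075e-06 m²; R₁ = ρL/(N·A_s) = (2.58×10^-8)(1.52)/(7×1.075e-06) = 0.005211 Ω
Section 2: A = π(6.54/2 mm)² = π(3.2700e-03 m)² = 3.359e-05 m²
R₂ = (2.58×10^-8)(6.51)/(3.359e-05) = 0.005 Ω
R = R₁ + R₂ = 0.01021 Ω
P = I²R = (4.49)² × 0.01021 = 0.206 W

0.206 W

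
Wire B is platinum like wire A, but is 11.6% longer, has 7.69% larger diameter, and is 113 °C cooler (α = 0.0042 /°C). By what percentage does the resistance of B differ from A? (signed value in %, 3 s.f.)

-49.4%

R ∝ ρL/d² with ρ ∝ (1+αΔT), so R_B/R_A = (1 + 11.6/100) × (1 + 7.69/100)⁻² × (1 − 0.0042×113)
= 1.116 × 0.8623 × 0.5254 = 0.5056
(R_B − R_A)/R_A = 0.5056 − 1 = -49.4%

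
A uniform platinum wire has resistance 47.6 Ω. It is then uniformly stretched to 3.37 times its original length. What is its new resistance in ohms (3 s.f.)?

541 Ω

Volume constant ⇒ A' = A/k with k = 3.37. R' = ρ(kL)/(A/k) = k²R.
R' = 11.36 × 47.6 = 541 Ω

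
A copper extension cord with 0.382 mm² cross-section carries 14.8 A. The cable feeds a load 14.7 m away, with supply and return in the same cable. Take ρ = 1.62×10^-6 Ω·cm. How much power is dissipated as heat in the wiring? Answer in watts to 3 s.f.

ρ = 1.62×10^-6 Ω·cm = 1.62×10^-8 Ω·m
A = 0.382 mm² = 3.820e-07 m²
Total conductor length (both ways) L = 2 × 14.7 = 29.4 m
R = ρL/A = (1.62×10^-8)(29.4)/(3.820e-07) = 1.247 Ω
P = I²R = (14.8)² × 1.247 = 273 W

273 W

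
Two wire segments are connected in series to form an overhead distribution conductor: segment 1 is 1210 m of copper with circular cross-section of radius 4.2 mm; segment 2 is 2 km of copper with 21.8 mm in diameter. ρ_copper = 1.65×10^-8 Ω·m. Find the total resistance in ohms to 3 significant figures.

0.449 Ω

Segment 1: A = πr² = π(4.2000e-03 m)² = 5.542e-05 m²
R₁ = ρL/A = (1.65×10^-8)(1210)/(5.542e-05) = 0.3603 Ω
Segment 2: A = π(d/2)² = π(1.0900e-02 m)² = 3.733e-04 m²
R₂ = (1.65×10^-8)(2000)/(3.733e-04) = 0.08841 Ω
R = R₁ + R₂ = 0.449 Ω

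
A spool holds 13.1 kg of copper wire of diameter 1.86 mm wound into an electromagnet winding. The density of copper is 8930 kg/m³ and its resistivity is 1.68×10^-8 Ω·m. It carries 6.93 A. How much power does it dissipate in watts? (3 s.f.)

A = π(d/2)² = π(9.3000e-04 m)² = 2.7172e-06 m²
L = m/(density·A) = 13.1/(8930×2.7172e-06) = 539.9 m
R = ρL/A = (1.68×10^-8)(539.9)/(2.7172e-06) = 3.338 Ω
P = I²R = (6.93)² × 3.338 = 160 W

160 W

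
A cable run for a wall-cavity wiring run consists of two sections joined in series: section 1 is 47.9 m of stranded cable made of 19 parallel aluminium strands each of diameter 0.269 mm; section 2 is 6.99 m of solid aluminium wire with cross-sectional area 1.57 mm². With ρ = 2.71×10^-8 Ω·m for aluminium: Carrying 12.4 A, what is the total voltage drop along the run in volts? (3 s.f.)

16.4 V

Section 1: A_strand = π(1.3450e-04)² = 5.683e-08 m²; R₁ = ρL/(N·A_s) = (2.71×10^-8)(47.9)/(19×5.683e-08) = 1.202 Ω
Section 2: A = 1.57 mm² = 1.570e-06 m²
R₂ = (2.71×10^-8)(6.99)/(1.570e-06) = 0.1207 Ω
R = R₁ + R₂ = 1.323 Ω
V = IR = 12.4 × 1.323 = 16.4 V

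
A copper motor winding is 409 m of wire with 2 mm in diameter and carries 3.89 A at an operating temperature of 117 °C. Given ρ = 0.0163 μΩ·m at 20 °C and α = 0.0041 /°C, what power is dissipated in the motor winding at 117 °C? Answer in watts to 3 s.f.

ρ = 0.0163 μΩ·m = 1.63×10^-8 Ω·m
A = π(d/2)² = π(1.0000e-03 m)² = 3.142e-06 m²
R₍20₎ = ρL/A = (1.63×10^-8)(409)/(3.142e-06) = 2.122 Ω
R₍117₎ = R₍20₎(1 + αΔT) = 2.122 × (1 + 0.0041×97) = 2.966 Ω
P = I²R = (3.89)² × 2.966 = 44.9 W

44.9 W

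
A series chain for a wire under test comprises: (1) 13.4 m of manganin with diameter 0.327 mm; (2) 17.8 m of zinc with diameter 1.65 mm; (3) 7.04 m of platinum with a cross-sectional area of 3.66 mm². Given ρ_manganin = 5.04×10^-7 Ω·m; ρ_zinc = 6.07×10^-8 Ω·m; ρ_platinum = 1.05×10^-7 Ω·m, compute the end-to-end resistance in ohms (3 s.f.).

81.1 Ω

Seg 1: A = π(d/2)² = π(1.6350e-04 m)² = 8.398e-08 m²
R_1 = (5.04×10^-7)(13.4)/(8.398e-08) = 80.42 Ω
Seg 2: A = π(d/2)² = π(8.2500e-04 m)² = 2.138e-06 m²
R_2 = (6.07×10^-8)(17.8)/(2.138e-06) = 0.5053 Ω
Seg 3: A = 3.66 mm² = 3.660e-06 m²
R_3 = (1.05×10^-7)(7.04)/(3.660e-06) = 0.202 Ω
R_total = R_1 + R_2 + R_3 = 81.1 Ω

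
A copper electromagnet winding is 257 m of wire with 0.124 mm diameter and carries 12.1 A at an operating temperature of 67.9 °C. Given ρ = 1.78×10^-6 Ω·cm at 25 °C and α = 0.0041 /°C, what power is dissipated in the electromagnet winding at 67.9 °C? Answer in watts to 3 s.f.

ρ = 1.78×10^-6 Ω·cm = 1.78×10^-8 Ω·m
A = π(d/2)² = π(6.2000e-05 m)² = 1.208e-08 m²
R₍25₎ = ρL/A = (1.78×10^-8)(257)/(1.208e-08) = 378.8 Ω
R₍67.9₎ = R₍25₎(1 + αΔT) = 378.8 × (1 + 0.0041×42.9) = 445.4 Ω
P = I²R = (12.1)² × 445.4 = 65200 W

65200 W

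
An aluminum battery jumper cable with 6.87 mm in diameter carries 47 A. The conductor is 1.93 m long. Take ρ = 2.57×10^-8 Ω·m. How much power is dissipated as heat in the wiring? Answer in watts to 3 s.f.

A = π(d/2)² = π(3.4350e-03 m)² = 3.707e-05 m²
R = ρL/A = (2.57×10^-8)(1.93)/(3.707e-05) = 0.001338 Ω
P = I²R = (47)² × 0.001338 = 2.96 W

2.96 W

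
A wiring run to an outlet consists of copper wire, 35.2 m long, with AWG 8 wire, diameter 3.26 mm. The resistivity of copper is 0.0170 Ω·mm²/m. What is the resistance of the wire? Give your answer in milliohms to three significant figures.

71.7 mΩ

ρ = 0.0170 Ω·mm²/m = 1.70×10^-8 Ω·m
A = π(3.26/2 mm)² = π(1.6300e-03 m)² = 8.347e-06 m²
R = ρL/A = (1.70×10^-8)(35.2 m)/(8.347e-06 m²) = 71.7 mΩ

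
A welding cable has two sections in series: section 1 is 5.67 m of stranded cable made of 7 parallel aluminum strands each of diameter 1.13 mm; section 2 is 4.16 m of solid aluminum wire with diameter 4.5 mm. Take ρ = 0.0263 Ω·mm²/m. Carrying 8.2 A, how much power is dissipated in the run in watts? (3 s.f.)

1.89 W

ρ = 0.0263 Ω·mm²/m = 2.63×10^-8 Ω·m
Section 1: A_strand = π(5.6500e-04)² = 1.003e-06 m²; R₁ = ρL/(N·A_s) = (2.63×10^-8)(5.67)/(7×1.003e-06) = 0.02124 Ω
Section 2: A = π(d/2)² = π(2.2500e-03 m)² = 1.590e-05 m²
R₂ = (2.63×10^-8)(4.16)/(1.590e-05) = 0.006879 Ω
R = R₁ + R₂ = 0.02812 Ω
P = I²R = (8.2)² × 0.02812 = 1.89 W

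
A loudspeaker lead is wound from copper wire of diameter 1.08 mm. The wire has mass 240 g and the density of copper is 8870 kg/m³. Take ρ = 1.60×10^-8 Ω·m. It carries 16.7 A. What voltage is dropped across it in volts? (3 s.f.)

8.61 V

A = π(d/2)² = π(5.4000e-04 m)² = 9.1609e-07 m²
L = m/(density·A) = 0.24/(8870×9.1609e-07) = 29.54 m
R = ρL/A = (1.60×10^-8)(29.54)/(9.1609e-07) = 0.5159 Ω
V = IR = 16.7 × 0.5159 = 8.61 V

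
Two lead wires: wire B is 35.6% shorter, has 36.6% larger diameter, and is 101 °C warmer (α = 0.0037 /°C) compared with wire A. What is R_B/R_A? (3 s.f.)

R ∝ ρL/d² with ρ ∝ (1+αΔT), so R_B/R_A = (1 − 35.6/100) × (1 + 36.6/100)⁻² × (1 + 0.0037×101)
= 0.644 × 0.5359 × 1.374 = 0.474

0.474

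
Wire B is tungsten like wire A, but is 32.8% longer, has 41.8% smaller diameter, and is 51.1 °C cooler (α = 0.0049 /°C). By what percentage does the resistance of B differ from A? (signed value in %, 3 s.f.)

194%

R ∝ ρL/d² with ρ ∝ (1+αΔT), so R_B/R_A = (1 + 32.8/100) × (1 − 41.8/100)⁻² × (1 − 0.0049×51.1)
= 1.328 × 2.952 × 0.7496 = 2.939
(R_B − R_A)/R_A = 2.939 − 1 = 194%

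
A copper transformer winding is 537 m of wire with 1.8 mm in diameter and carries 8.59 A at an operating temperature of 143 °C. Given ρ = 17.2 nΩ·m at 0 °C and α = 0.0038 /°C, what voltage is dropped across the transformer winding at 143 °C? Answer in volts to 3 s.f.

48.1 V

ρ = 17.2 nΩ·m = 1.72×10^-8 Ω·m
A = π(d/2)² = π(9.0000e-04 m)² = 2.545e-06 m²
R₍0₎ = ρL/A = (1.72×10^-8)(537)/(2.545e-06) = 3.63 Ω
R₍143₎ = R₍0₎(1 + αΔT) = 3.63 × (1 + 0.0038×143) = 5.602 Ω
V = IR = 8.59 × 5.602 = 48.1 V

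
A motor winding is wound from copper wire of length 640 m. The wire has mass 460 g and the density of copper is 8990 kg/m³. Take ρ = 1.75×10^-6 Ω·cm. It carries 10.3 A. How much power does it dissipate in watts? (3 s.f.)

14900 W

ρ = 1.75×10^-6 Ω·cm = 1.75×10^-8 Ω·m
A = m/(density·L) = 0.46/(8990×640) = 7.9950e-08 m²
R = ρL/A = (1.75×10^-8)(640)/(7.9950e-08) = 140.1 Ω
P = I²R = (10.3)² × 140.1 = 14900 W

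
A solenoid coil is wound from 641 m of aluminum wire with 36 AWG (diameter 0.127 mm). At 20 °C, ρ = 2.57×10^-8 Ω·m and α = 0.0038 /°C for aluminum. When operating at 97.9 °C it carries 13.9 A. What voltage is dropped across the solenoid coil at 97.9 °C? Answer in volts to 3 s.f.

A = π(0.127/2 mm)² = π(6.3500e-05 m)² = 1.267e-08 m²
R₍20₎ = ρL/A = (2.57×10^-8)(641)/(1.267e-08) = 1300 Ω
R₍97.9₎ = R₍20₎(1 + αΔT) = 1300 × (1 + 0.0038×77.9) = 1685 Ω
V = IR = 13.9 × 1685 = 23400 V

23400 V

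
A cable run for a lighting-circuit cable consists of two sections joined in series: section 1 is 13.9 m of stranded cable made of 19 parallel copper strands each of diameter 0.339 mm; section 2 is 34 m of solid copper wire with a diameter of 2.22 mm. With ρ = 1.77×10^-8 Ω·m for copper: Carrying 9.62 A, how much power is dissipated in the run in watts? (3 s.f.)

27.7 W

Section 1: A_strand = π(1.6950e-04)² = 9.026e-08 m²; R₁ = ρL/(N·A_s) = (1.77×10^-8)(13.9)/(19×9.026e-08) = 0.1435 Ω
Section 2: A = π(d/2)² = π(1.1100e-03 m)² = 3.871e-06 m²
R₂ = (1.77×10^-8)(34)/(3.871e-06) = 0.1555 Ω
R = R₁ + R₂ = 0.2989 Ω
P = I²R = (9.62)² × 0.2989 = 27.7 W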